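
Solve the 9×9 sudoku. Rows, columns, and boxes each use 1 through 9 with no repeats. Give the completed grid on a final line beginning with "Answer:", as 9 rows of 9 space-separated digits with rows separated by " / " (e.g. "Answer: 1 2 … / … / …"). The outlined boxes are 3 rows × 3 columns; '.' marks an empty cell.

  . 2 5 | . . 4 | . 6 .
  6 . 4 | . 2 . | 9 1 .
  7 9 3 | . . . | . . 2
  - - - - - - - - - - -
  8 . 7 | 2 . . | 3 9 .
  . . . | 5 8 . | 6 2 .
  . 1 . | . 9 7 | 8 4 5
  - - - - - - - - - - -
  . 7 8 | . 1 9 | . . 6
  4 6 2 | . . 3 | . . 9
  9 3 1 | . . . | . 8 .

Step 1. [r8c8∈{5,7}] in col 8, 7 fits only at r8c8 ⇒ r8c8=7.
Step 2. [r1c4∈{1,3,7,8,9}] across row 1, 9 lands solely at r1c4 ⇒ r1c4=9.
Step 3. [r2c6∈{5,8}] across row 2, 5 lands solely at r2c6, so r2c6=5.
Step 4. [r3c6∈{1,6,8}] 8 has one home in col 6: r3c6. So r3c6=8.
Step 5. [r9c9∈{4}] nothing but 4 survives at r9c9, so r9c9=4.
Step 6. [r1c9∈{3,7,8}] r1c9 is the only open cell in row 1 admitting 8 ⇒ r1c9=8.
Step 7. [r6c4∈{3,6}] in box 5, 3 fits only at r6c4. So r6c4=3.
Step 8. [r2c4∈{7}] r2c4 has the single candidate 7, so r2c4=7.
Step 9. [r3c5∈{6}] only 6 remains possible at r3c5, so r3c5=6.
Step 10. [r4c9∈{1}] only 1 remains possible at r4c9 ⇒ r4c9=1.
Step 11. [r8c5∈{5}] nothing but 5 survives at r8c5. So r8c5=5.
Step 12. [r9c7∈{2,5}] 5 has one home in row 9: r9c7, so r9c7=5.
Step 13. [r4c6∈{6}] r4c6 is down to just 6. So r4c6=6.
Step 14. [r5c2∈{4}] r5c2 has the single candidate 4 ⇒ r5c2=4.
Step 15. [r9c4∈{6}] r9c4's peers cover all but 6. So r9c4=6.
Step 16. [r4c2∈{5}] only 5 remains possible at r4c2, so r4c2=5.
Step 17. [r1c5∈{3}] r1c5's peers cover all but 3. So r1c5=3.
Step 18. [r5c9∈{7}] nothing but 7 survives at r5c9 ⇒ r5c9=7.
Step 19. [r3c7∈{4}] nothing but 4 survives at r3c7, so r3c7=4.
Step 20. [r7c4∈{4}] r7c4's peers cover all but 4, so r7c4=4.
Step 21. [r2c9∈{3}] r2c9's peers cover all but 3. So r2c9=3.
Step 22. [r7c7∈{2}] r7c7 is down to just 2 ⇒ r7c7=2.
Step 23. [r1c1∈{1}] only 1 remains possible at r1c1 ⇒ r1c1=1.
Step 24. [r9c5∈{7}] nothing but 7 survives at r9c5 ⇒ r9c5=7.
Step 25. [r2c2∈{8}] r2c2 is down to just 8, so r2c2=8.
Step 26. [r8c4∈{8}] nothing but 8 survives at r8c4. So r8c4=8.
Step 27. [r4c5∈{4}] nothing but 4 survives at r4c5 ⇒ r4c5=4.
Step 28. [r1c7∈{7}] only 7 remains possible at r1c7 ⇒ r1c7=7.
Step 29. [r9c6∈{2}] r9c6 has the single candidate 2. So r9c6=2.
Step 30. [r6c1∈{2}] only 2 remains possible at r6c1 ⇒ r6c1=2.
Step 31. [r5c1∈{3}] nothing but 3 survives at r5c1, so r5c1=3.
Step 32. [r5c3∈{9}] nothing but 9 survives at r5c3 ⇒ r5c3=9.
Step 33. [r3c4∈{1}] r3c4 is down to just 1, so r3c4=1.
Step 34. [r3c8∈{5}] only 5 remains possible at r3c8 ⇒ r3c8=5.
Step 35. [r8c7∈{1}] only 1 remains possible at r8c7. So r8c7=1.
Step 36. [r7c8∈{3}] r7c8 is down to just 3 ⇒ r7c8=3.
Step 37. [r5c6∈{1}] nothing but 1 survives at r5c6 ⇒ r5c6=1.
Step 38. [r7c1∈{5}] nothing but 5 survives at r7c1 ⇒ r7c1=5.
Step 39. [r6c3∈{6}] r6c3 is down to just 6, so r6c3=6.

Answer: 1 2 5 9 3 4 7 6 8 / 6 8 4 7 2 5 9 1 3 / 7 9 3 1 6 8 4 5 2 / 8 5 7 2 4 6 3 9 1 / 3 4 9 5 8 1 6 2 7 / 2 1 6 3 9 7 8 4 5 / 5 7 8 4 1 9 2 3 6 / 4 6 2 8 5 3 1 7 9 / 9 3 1 6 7 2 5 8 4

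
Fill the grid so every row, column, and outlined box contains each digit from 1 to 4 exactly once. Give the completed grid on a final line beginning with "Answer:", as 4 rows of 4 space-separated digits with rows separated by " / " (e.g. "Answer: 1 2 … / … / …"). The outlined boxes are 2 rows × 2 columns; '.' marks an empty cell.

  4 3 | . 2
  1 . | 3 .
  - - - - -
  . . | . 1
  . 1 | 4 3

Step 1. [r4c1∈{2}] only 2 remains possible at r4c1. So r4c1=2.
Step 2. [r1c3∈{1}] r1c3 has the single candidate 1 ⇒ r1c3=1.
Step 3. [r3c2∈{4}] r3c2 is down to just 4 ⇒ r3c2=4.
Step 4. [r3c1∈{3}] r3c1 has the single candidate 3, so r3c1=3.
Step 5. [r3c3∈{2}] r3c3 is down to just 2. So r3c3=2.
Step 6. [r2c4∈{4}] nothing but 4 survives at r2c4 ⇒ r2c4=4.
Step 7. [r2c2∈{2}] r2c2 is down to just 2 ⇒ r2c2=2.

Answer: 4 3 1 2 / 1 2 3 4 / 3 4 2 1 / 2 1 4 3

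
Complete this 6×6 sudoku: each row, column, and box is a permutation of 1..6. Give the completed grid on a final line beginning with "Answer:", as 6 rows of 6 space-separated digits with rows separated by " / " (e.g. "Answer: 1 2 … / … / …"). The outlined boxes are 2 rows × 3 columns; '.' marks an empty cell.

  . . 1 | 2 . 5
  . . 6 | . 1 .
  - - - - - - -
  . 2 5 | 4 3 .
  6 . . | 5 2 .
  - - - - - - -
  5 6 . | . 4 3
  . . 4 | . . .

Step 1. [r4c2∈{1,3,4}] across row 4, 4 lands solely at r4c2, so r4c2=4.
Step 2. [r6c2∈{1,3}] across col 2, 1 lands solely at r6c2, so r6c2=1.
Step 3. [r2c1∈{2,3,4}] in row 2, 2 fits only at r2c1. So r2c1=2.
Step 4. [r3c6∈{1,6}] in row 3, 6 fits only at r3c6, so r3c6=6.
Step 5. [r1c2∈{3}] nothing but 3 survives at r1c2, so r1c2=3.
Step 6. [r6c5∈{5,6}] 5 has one home in row 6: r6c5 ⇒ r6c5=5.
Step 7. [r1c5∈{6}] r1c5 has the single candidate 6. So r1c5=6.
Step 8. [r2c4∈{3}] nothing but 3 survives at r2c4, so r2c4=3.
Step 9. [r3c1∈{1}] r3c1's peers cover all but 1, so r3c1=1.
Step 10. [r5c4∈{1}] r5c4 is down to just 1, so r5c4=1.
Step 11. [r5c3∈{2}] r5c3 has the single candidate 2, so r5c3=2.
Step 12. [r6c6∈{2}] r6c6 has the single candidate 2, so r6c6=2.
Step 13. [r6c1∈{3}] nothing but 3 survives at r6c1 ⇒ r6c1=3.
Step 14. [r6c4∈{6}] only 6 remains possible at r6c4 ⇒ r6c4=6.
Step 15. [r4c6∈{1}] r4c6 is down to just 1. So r4c6=1.
Step 16. [r2c2∈{5}] only 5 remains possible at r2c2 ⇒ r2c2=5.
Step 17. [r4c3∈{3}] nothing but 3 survives at r4c3, so r4c3=3.
Step 18. [r1c1∈{4}] only 4 remains possible at r1c1. So r1c1=4.
Step 19. [r2c6∈{4}] r2c6's peers cover all but 4. So r2c6=4.

Answer: 4 3 1 2 6 5 / 2 5 6 3 1 4 / 1 2 5 4 3 6 / 6 4 3 5 2 1 / 5 6 2 1 4 3 / 3 1 4 6 5 2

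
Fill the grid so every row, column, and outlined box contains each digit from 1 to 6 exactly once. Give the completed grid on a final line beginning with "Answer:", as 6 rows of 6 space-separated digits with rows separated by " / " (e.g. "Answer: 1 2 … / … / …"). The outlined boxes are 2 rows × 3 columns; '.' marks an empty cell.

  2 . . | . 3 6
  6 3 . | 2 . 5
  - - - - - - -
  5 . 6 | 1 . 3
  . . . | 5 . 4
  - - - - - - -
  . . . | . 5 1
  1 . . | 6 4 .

Step 1. [r6c3∈{2,3,5}] row 6 places 3 nowhere but r6c3. So r6c3=3.
Step 2. [r2c3∈{1,4}] row 2 places 4 nowhere but r2c3, so r2c3=4.
Step 3. [r5c3∈{2}] only 2 remains possible at r5c3. So r5c3=2.
Step 4. [r3c5∈{2}] r3c5 has the single candidate 2. So r3c5=2.
Step 5. [r1c3∈{1,5}] 5 has one home in col 3: r1c3 ⇒ r1c3=5.
Step 6. [r5c2∈{4,6}] across row 5, 6 lands solely at r5c2, so r5c2=6.
Step 7. [r4c2∈{1,2}] 2 has one home in row 4: r4c2. So r4c2=2.
Step 8. [r1c2∈{1}] r1c2 is down to just 1 ⇒ r1c2=1.
Step 9. [r4c3∈{1}] r4c3 has the single candidate 1 ⇒ r4c3=1.
Step 10. [r5c1∈{4}] only 4 remains possible at r5c1 ⇒ r5c1=4.
Step 11. [r5c4∈{3}] r5c4 has the single candidate 3. So r5c4=3.
Step 12. [r3c2∈{4}] only 4 remains possible at r3c2. So r3c2=4.
Step 13. [r4c5∈{6}] r4c5's peers cover all but 6, so r4c5=6.
Step 14. [r4c1∈{3}] r4c1's peers cover all but 3, so r4c1=3.
Step 15. [r6c6∈{2}] r6c6 is down to just 2 ⇒ r6c6=2.
Step 16. [r1c4∈{4}] r1c4 is down to just 4, so r1c4=4.
Step 17. [r6c2∈{5}] r6c2 has the single candidate 5 ⇒ r6c2=5.
Step 18. [r2c5∈{1}] r2c5's peers cover all but 1, so r2c5=1.

Answer: 2 1 5 4 3 6 / 6 3 4 2 1 5 / 5 4 6 1 2 3 / 3 2 1 5 6 4 / 4 6 2 3 5 1 / 1 5 3 6 4 2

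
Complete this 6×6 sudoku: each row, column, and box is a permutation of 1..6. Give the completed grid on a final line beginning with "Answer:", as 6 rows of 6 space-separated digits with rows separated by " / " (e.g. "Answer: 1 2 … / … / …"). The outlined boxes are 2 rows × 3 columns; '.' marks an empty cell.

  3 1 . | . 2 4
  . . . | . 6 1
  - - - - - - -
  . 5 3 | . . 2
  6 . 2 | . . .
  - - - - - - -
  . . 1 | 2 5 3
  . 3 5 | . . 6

Step 1. [r4c2∈{4}] only 4 remains possible at r4c2, so r4c2=4.
Step 2. [r2c1∈{2,4,5}] col 1 places 5 nowhere but r2c1, so r2c1=5.
Step 3. [r4c5∈{1,3}] r4c5 is the only open cell in col 5 admitting 3 ⇒ r4c5=3.
Step 4. [r4c4∈{1,5}] in row 4, 1 fits only at r4c4. So r4c4=1.
Step 5. [r6c4∈{4}] r6c4 is down to just 4. So r6c4=4.
Step 6. [r1c4∈{5}] nothing but 5 survives at r1c4, so r1c4=5.
Step 7. [r2c3∈{4}] r2c3 has the single candidate 4. So r2c3=4.
Step 8. [r3c4∈{6}] only 6 remains possible at r3c4. So r3c4=6.
Step 9. [r2c2∈{2}] r2c2 is down to just 2. So r2c2=2.
Step 10. [r6c1∈{2}] r6c1 has the single candidate 2 ⇒ r6c1=2.
Step 11. [r5c1∈{4}] nothing but 4 survives at r5c1, so r5c1=4.
Step 12. [r3c5∈{4}] r3c5 is down to just 4. So r3c5=4.
Step 13. [r6c5∈{1}] r6c5 is down to just 1. So r6c5=1.
Step 14. [r2c4∈{3}] r2c4 is down to just 3 ⇒ r2c4=3.
Step 15. [r3c1∈{1}] only 1 remains possible at r3c1, so r3c1=1.
Step 16. [r4c6∈{5}] r4c6 has the single candidate 5. So r4c6=5.
Step 17. [r1c3∈{6}] nothing but 6 survives at r1c3, so r1c3=6.
Step 18. [r5c2∈{6}] r5c2 has the single candidate 6 ⇒ r5c2=6.

Answer: 3 1 6 5 2 4 / 5 2 4 3 6 1 / 1 5 3 6 4 2 / 6 4 2 1 3 5 / 4 6 1 2 5 3 / 2 3 5 4 1 6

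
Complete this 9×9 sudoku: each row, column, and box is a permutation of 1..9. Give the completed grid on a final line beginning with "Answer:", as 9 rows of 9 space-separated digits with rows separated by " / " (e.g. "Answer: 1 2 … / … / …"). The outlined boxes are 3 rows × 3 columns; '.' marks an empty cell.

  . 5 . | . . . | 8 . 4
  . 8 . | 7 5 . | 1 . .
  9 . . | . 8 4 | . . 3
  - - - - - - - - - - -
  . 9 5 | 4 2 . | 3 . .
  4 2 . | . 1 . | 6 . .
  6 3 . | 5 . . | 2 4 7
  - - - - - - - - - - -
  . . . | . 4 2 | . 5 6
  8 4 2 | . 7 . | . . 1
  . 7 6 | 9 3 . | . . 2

Step 1. [r1c5∈{6,9}] 6 has one home in col 5: r1c5 ⇒ r1c5=6.
Step 2. [r6c3∈{1,8}] r6c3 is the only open cell in row 6 admitting 1. So r6c3=1.
Step 3. [r5c3∈{7,8}] across col 3, 8 lands solely at r5c3. So r5c3=8.
Step 4. [r5c8∈{9}] r5c8 is down to just 9. So r5c8=9.
Step 5. [r3c3∈{7}] r3c3 has the single candidate 7. So r3c3=7.
Step 6. [r1c3∈{3}] r1c3 is down to just 3. So r1c3=3.
Step 7. [r7c2∈{1}] only 1 remains possible at r7c2. So r7c2=1.
Step 8. [r4c6∈{6,7,8}] across row 4, 6 lands solely at r4c6 ⇒ r4c6=6.
Step 9. [r3c4∈{1,2}] 1 has one home in row 3: r3c4, so r3c4=1.
Step 10. [r3c8∈{2,6}] in row 3, 2 fits only at r3c8. So r3c8=2.
Step 11. [r9c6∈{1,5,8}] 1 has one home in row 9: r9c6, so r9c6=1.
Step 12. [r2c6∈{3,9}] in row 2, 3 fits only at r2c6. So r2c6=3.
Step 13. [r1c1∈{1,2}] row 1 places 1 nowhere but r1c1. So r1c1=1.
Step 14. [r7c3∈{9}] r7c3 has the single candidate 9, so r7c3=9.
Step 15. [r1c6∈{9}] nothing but 9 survives at r1c6 ⇒ r1c6=9.
Step 16. [r9c8∈{8}] nothing but 8 survives at r9c8 ⇒ r9c8=8.
Step 17. [r8c6∈{5}] nothing but 5 survives at r8c6, so r8c6=5.
Step 18. [r8c7∈{9}] r8c7 has the single candidate 9, so r8c7=9.
Step 19. [r5c9∈{5}] only 5 remains possible at r5c9. So r5c9=5.
Step 20. [r5c6∈{7}] only 7 remains possible at r5c6 ⇒ r5c6=7.
Step 21. [r2c9∈{9}] r2c9 has the single candidate 9. So r2c9=9.
Step 22. [r9c1∈{5}] r9c1 has the single candidate 5 ⇒ r9c1=5.
Step 23. [r2c1∈{2}] only 2 remains possible at r2c1, so r2c1=2.
Step 24. [r7c7∈{7}] r7c7 is down to just 7. So r7c7=7.
Step 25. [r3c2∈{6}] r3c2's peers cover all but 6 ⇒ r3c2=6.
Step 26. [r8c8∈{3}] r8c8 is down to just 3, so r8c8=3.
Step 27. [r6c6∈{8}] r6c6's peers cover all but 8 ⇒ r6c6=8.
Step 28. [r1c4∈{2}] only 2 remains possible at r1c4, so r1c4=2.
Step 29. [r4c9∈{8}] only 8 remains possible at r4c9. So r4c9=8.
Step 30. [r4c8∈{1}] r4c8's peers cover all but 1, so r4c8=1.
Step 31. [r2c8∈{6}] r2c8 is down to just 6, so r2c8=6.
Step 32. [r8c4∈{6}] r8c4's peers cover all but 6, so r8c4=6.
Step 33. [r4c1∈{7}] r4c1's peers cover all but 7, so r4c1=7.
Step 34. [r3c7∈{5}] r3c7's peers cover all but 5, so r3c7=5.
Step 35. [r7c4∈{8}] only 8 remains possible at r7c4. So r7c4=8.
Step 36. [r2c3∈{4}] r2c3's peers cover all but 4, so r2c3=4.
Step 37. [r7c1∈{3}] r7c1 is down to just 3, so r7c1=3.
Step 38. [r1c8∈{7}] only 7 remains possible at r1c8, so r1c8=7.
Step 39. [r6c5∈{9}] r6c5's peers cover all but 9 ⇒ r6c5=9.
Step 40. [r9c7∈{4}] r9c7 has the single candidate 4 ⇒ r9c7=4.
Step 41. [r5c4∈{3}] r5c4 has the single candidate 3. So r5c4=3.

Answer: 1 5 3 2 6 9 8 7 4 / 2 8 4 7 5 3 1 6 9 / 9 6 7 1 8 4 5 2 3 / 7 9 5 4 2 6 3 1 8 / 4 2 8 3 1 7 6 9 5 / 6 3 1 5 9 8 2 4 7 / 3 1 9 8 4 2 7 5 6 / 8 4 2 6 7 5 9 3 1 / 5 7 6 9 3 1 4 8 2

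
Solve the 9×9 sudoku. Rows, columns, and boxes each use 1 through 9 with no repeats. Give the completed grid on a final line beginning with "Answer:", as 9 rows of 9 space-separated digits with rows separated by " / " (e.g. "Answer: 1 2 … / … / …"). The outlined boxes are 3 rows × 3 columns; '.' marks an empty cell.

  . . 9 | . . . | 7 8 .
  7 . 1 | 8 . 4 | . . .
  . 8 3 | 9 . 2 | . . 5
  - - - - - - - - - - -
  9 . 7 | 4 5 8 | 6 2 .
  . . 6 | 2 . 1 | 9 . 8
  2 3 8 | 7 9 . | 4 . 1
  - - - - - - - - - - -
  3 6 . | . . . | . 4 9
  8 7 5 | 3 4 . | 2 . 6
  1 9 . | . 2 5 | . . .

Step 1. [r2c7∈{3}] only 3 remains possible at r2c7. So r2c7=3.
Step 2. [r2c5∈{6}] r2c5's peers cover all but 6. So r2c5=6.
Step 3. [r2c2∈{2,5}] across row 2, 5 lands solely at r2c2, so r2c2=5.
Step 4. [r3c1∈{4,6}] in row 3, 4 fits only at r3c1. So r3c1=4.
Step 5. [r7c5∈{1,7,8}] across col 5, 8 lands solely at r7c5, so r7c5=8.
Step 6. [r5c8∈{3,5,7}] across row 5, 7 lands solely at r5c8. So r5c8=7.
Step 7. [r3c7∈{1}] nothing but 1 survives at r3c7, so r3c7=1.
Step 8. [r1c5∈{1,3}] r1c5 is the only open cell in col 5 admitting 1, so r1c5=1.
Step 9. [r4c9∈{3}] nothing but 3 survives at r4c9. So r4c9=3.
Step 10. [r1c9∈{2,4}] row 1 places 4 nowhere but r1c9. So r1c9=4.
Step 11. [r5c5∈{3}] r5c5 is down to just 3. So r5c5=3.
Step 12. [r8c6∈{9}] r8c6 is down to just 9 ⇒ r8c6=9.
Step 13. [r1c4∈{5}] r1c4's peers cover all but 5 ⇒ r1c4=5.
Step 14. [r4c2∈{1}] nothing but 1 survives at r4c2. So r4c2=1.
Step 15. [r8c8∈{1}] r8c8 is down to just 1, so r8c8=1.
Step 16. [r5c2∈{4}] only 4 remains possible at r5c2 ⇒ r5c2=4.
Step 17. [r9c4∈{6}] r9c4 has the single candidate 6, so r9c4=6.
Step 18. [r6c6∈{6}] only 6 remains possible at r6c6 ⇒ r6c6=6.
Step 19. [r3c8∈{6}] r3c8 is down to just 6. So r3c8=6.
Step 20. [r9c7∈{8}] only 8 remains possible at r9c7. So r9c7=8.
Step 21. [r9c3∈{4}] nothing but 4 survives at r9c3 ⇒ r9c3=4.
Step 22. [r5c1∈{5}] r5c1 has the single candidate 5, so r5c1=5.
Step 23. [r6c8∈{5}] nothing but 5 survives at r6c8. So r6c8=5.
Step 24. [r1c6∈{3}] r1c6 has the single candidate 3 ⇒ r1c6=3.
Step 25. [r7c4∈{1}] r7c4's peers cover all but 1, so r7c4=1.
Step 26. [r2c8∈{9}] r2c8's peers cover all but 9, so r2c8=9.
Step 27. [r9c9∈{7}] r9c9's peers cover all but 7 ⇒ r9c9=7.
Step 28. [r1c2∈{2}] nothing but 2 survives at r1c2, so r1c2=2.
Step 29. [r2c9∈{2}] only 2 remains possible at r2c9, so r2c9=2.
Step 30. [r1c1∈{6}] r1c1 has the single candidate 6. So r1c1=6.
Step 31. [r7c7∈{5}] r7c7 has the single candidate 5 ⇒ r7c7=5.
Step 32. [r9c8∈{3}] nothing but 3 survives at r9c8. So r9c8=3.
Step 33. [r7c6∈{7}] r7c6 is down to just 7. So r7c6=7.
Step 34. [r3c5∈{7}] r3c5's peers cover all but 7 ⇒ r3c5=7.
Step 35. [r7c3∈{2}] r7c3 has the single candidate 2 ⇒ r7c3=2.

Answer: 6 2 9 5 1 3 7 8 4 / 7 5 1 8 6 4 3 9 2 / 4 8 3 9 7 2 1 6 5 / 9 1 7 4 5 8 6 2 3 / 5 4 6 2 3 1 9 7 8 / 2 3 8 7 9 6 4 5 1 / 3 6 2 1 8 7 5 4 9 / 8 7 5 3 4 9 2 1 6 / 1 9 4 6 2 5 8 3 7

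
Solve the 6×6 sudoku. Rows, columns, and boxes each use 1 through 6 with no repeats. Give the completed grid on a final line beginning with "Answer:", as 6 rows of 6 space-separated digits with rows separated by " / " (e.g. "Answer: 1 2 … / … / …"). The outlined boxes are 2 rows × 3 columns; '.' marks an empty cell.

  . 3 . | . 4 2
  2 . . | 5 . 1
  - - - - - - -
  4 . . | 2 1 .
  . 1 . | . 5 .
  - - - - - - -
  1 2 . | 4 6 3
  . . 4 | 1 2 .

Step 1. [r2c3∈{6}] nothing but 6 survives at r2c3. So r2c3=6.
Step 2. [r5c3∈{5}] nothing but 5 survives at r5c3. So r5c3=5.
Step 3. [r3c6∈{6}] nothing but 6 survives at r3c6 ⇒ r3c6=6.
Step 4. [r3c3∈{3}] nothing but 3 survives at r3c3. So r3c3=3.
Step 5. [r6c1∈{3,6}] in row 6, 3 fits only at r6c1. So r6c1=3.
Step 6. [r1c3∈{1}] r1c3's peers cover all but 1. So r1c3=1.
Step 7. [r4c6∈{4}] only 4 remains possible at r4c6 ⇒ r4c6=4.
Step 8. [r6c2∈{6}] r6c2's peers cover all but 6, so r6c2=6.
Step 9. [r4c4∈{3}] r4c4 is down to just 3. So r4c4=3.
Step 10. [r4c1∈{6}] r4c1's peers cover all but 6. So r4c1=6.
Step 11. [r1c1∈{5}] only 5 remains possible at r1c1 ⇒ r1c1=5.
Step 12. [r2c2∈{4}] nothing but 4 survives at r2c2. So r2c2=4.
Step 13. [r4c3∈{2}] r4c3's peers cover all but 2, so r4c3=2.
Step 14. [r2c5∈{3}] only 3 remains possible at r2c5. So r2c5=3.
Step 15. [r1c4∈{6}] nothing but 6 survives at r1c4 ⇒ r1c4=6.
Step 16. [r3c2∈{5}] r3c2's peers cover all but 5, so r3c2=5.
Step 17. [r6c6∈{5}] r6c6 is down to just 5, so r6c6=5.

Answer: 5 3 1 6 4 2 / 2 4 6 5 3 1 / 4 5 3 2 1 6 / 6 1 2 3 5 4 / 1 2 5 4 6 3 / 3 6 4 1 2 5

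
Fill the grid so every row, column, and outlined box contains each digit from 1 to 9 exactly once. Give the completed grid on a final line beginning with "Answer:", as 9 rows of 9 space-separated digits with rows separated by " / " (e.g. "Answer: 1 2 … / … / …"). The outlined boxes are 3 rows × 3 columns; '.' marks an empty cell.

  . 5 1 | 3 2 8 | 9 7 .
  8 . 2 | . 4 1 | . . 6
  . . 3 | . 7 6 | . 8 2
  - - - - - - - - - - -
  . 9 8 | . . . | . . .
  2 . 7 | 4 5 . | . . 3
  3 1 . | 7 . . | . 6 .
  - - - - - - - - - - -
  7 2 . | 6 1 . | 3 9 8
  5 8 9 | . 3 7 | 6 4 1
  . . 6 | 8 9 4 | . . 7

Step 1. [r2c7∈{5}] r2c7 is down to just 5, so r2c7=5.
Step 2. [r1c9∈{4}] r1c9's peers cover all but 4 ⇒ r1c9=4.
Step 3. [r5c8∈{1}] r5c8's peers cover all but 1 ⇒ r5c8=1.
Step 4. [r9c7∈{2}] nothing but 2 survives at r9c7, so r9c7=2.
Step 5. [r6c6∈{2,9}] r6c6 is the only open cell in row 6 admitting 2 ⇒ r6c6=2.
Step 6. [r3c1∈{4,9}] across col 1, 9 lands solely at r3c1, so r3c1=9.
Step 7. [r4c1∈{4,6}] col 1 places 4 nowhere but r4c1. So r4c1=4.
Step 8. [r4c9∈{5}] only 5 remains possible at r4c9 ⇒ r4c9=5.
Step 9. [r6c7∈{4,8}] row 6 places 4 nowhere but r6c7, so r6c7=4.
Step 10. [r5c2∈{6}] nothing but 6 survives at r5c2. So r5c2=6.
Step 11. [r4c8∈{2}] only 2 remains possible at r4c8, so r4c8=2.
Step 12. [r1c1∈{6}] r1c1 has the single candidate 6 ⇒ r1c1=6.
Step 13. [r4c4∈{1}] nothing but 1 survives at r4c4, so r4c4=1.
Step 14. [r3c4∈{5}] r3c4's peers cover all but 5, so r3c4=5.
Step 15. [r5c7∈{8}] r5c7's peers cover all but 8 ⇒ r5c7=8.
Step 16. [r6c3∈{5}] r6c3 has the single candidate 5 ⇒ r6c3=5.
Step 17. [r2c4∈{9}] only 9 remains possible at r2c4, so r2c4=9.
Step 18. [r5c6∈{9}] r5c6 is down to just 9, so r5c6=9.
Step 19. [r3c2∈{4}] r3c2 is down to just 4 ⇒ r3c2=4.
Step 20. [r2c8∈{3}] r2c8 has the single candidate 3, so r2c8=3.
Step 21. [r4c7∈{7}] r4c7 has the single candidate 7. So r4c7=7.
Step 22. [r7c3∈{4}] r7c3 is down to just 4, so r7c3=4.
Step 23. [r9c2∈{3}] r9c2's peers cover all but 3, so r9c2=3.
Step 24. [r3c7∈{1}] nothing but 1 survives at r3c7 ⇒ r3c7=1.
Step 25. [r9c1∈{1}] nothing but 1 survives at r9c1, so r9c1=1.
Step 26. [r8c4∈{2}] nothing but 2 survives at r8c4 ⇒ r8c4=2.
Step 27. [r4c5∈{6}] only 6 remains possible at r4c5. So r4c5=6.
Step 28. [r2c2∈{7}] only 7 remains possible at r2c2, so r2c2=7.
Step 29. [r7c6∈{5}] only 5 remains possible at r7c6, so r7c6=5.
Step 30. [r9c8∈{5}] nothing but 5 survives at r9c8 ⇒ r9c8=5.
Step 31. [r6c5∈{8}] r6c5 has the single candidate 8, so r6c5=8.
Step 32. [r4c6∈{3}] r4c6 is down to just 3. So r4c6=3.
Step 33. [r6c9∈{9}] r6c9 has the single candidate 9. So r6c9=9.

Answer: 6 5 1 3 2 8 9 7 4 / 8 7 2 9 4 1 5 3 6 / 9 4 3 5 7 6 1 8 2 / 4 9 8 1 6 3 7 2 5 / 2 6 7 4 5 9 8 1 3 / 3 1 5 7 8 2 4 6 9 / 7 2 4 6 1 5 3 9 8 / 5 8 9 2 3 7 6 4 1 / 1 3 6 8 9 4 2 5 7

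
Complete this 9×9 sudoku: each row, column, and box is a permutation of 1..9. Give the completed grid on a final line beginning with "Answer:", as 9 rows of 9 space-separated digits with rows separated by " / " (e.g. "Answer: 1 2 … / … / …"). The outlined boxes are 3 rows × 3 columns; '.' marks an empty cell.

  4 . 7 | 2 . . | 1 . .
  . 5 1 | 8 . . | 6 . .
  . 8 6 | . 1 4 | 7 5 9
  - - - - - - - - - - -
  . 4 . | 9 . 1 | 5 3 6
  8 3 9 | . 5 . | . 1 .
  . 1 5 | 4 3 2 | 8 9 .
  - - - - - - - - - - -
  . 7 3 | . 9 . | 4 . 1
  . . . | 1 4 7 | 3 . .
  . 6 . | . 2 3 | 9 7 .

Step 1. [r8c2∈{2,9}] 2 has one home in col 2: r8c2, so r8c2=2.
Step 2. [r9c4∈{5}] r9c4 is down to just 5 ⇒ r9c4=5.
Step 3. [r9c9∈{8}] nothing but 8 survives at r9c9, so r9c9=8.
Step 4. [r5c6∈{6}] r5c6 has the single candidate 6, so r5c6=6.
Step 5. [r3c1∈{2,3}] row 3 places 2 nowhere but r3c1. So r3c1=2.
Step 6. [r5c9∈{2,4,7}] in row 5, 4 fits only at r5c9 ⇒ r5c9=4.
Step 7. [r7c8∈{2,6}] across row 7, 2 lands solely at r7c8. So r7c8=2.
Step 8. [r4c1∈{7}] r4c1 has the single candidate 7 ⇒ r4c1=7.
Step 9. [r2c1∈{3,9}] in col 1, 3 fits only at r2c1. So r2c1=3.
Step 10. [r1c2∈{9}] r1c2's peers cover all but 9, so r1c2=9.
Step 11. [r7c1∈{5}] r7c1 is down to just 5, so r7c1=5.
Step 12. [r4c5∈{8}] nothing but 8 survives at r4c5. So r4c5=8.
Step 13. [r1c6∈{5}] r1c6 is down to just 5. So r1c6=5.
Step 14. [r8c3∈{8}] r8c3's peers cover all but 8 ⇒ r8c3=8.
Step 15. [r8c8∈{6}] r8c8 has the single candidate 6 ⇒ r8c8=6.
Step 16. [r9c1∈{1}] r9c1 has the single candidate 1. So r9c1=1.
Step 17. [r2c8∈{4}] only 4 remains possible at r2c8 ⇒ r2c8=4.
Step 18. [r5c4∈{7}] r5c4's peers cover all but 7. So r5c4=7.
Step 19. [r1c9∈{3}] r1c9's peers cover all but 3 ⇒ r1c9=3.
Step 20. [r8c9∈{5}] nothing but 5 survives at r8c9 ⇒ r8c9=5.
Step 21. [r1c5∈{6}] nothing but 6 survives at r1c5. So r1c5=6.
Step 22. [r4c3∈{2}] r4c3 is down to just 2, so r4c3=2.
Step 23. [r9c3∈{4}] r9c3 has the single candidate 4, so r9c3=4.
Step 24. [r8c1∈{9}] only 9 remains possible at r8c1, so r8c1=9.
Step 25. [r3c4∈{3}] nothing but 3 survives at r3c4 ⇒ r3c4=3.
Step 26. [r7c6∈{8}] nothing but 8 survives at r7c6 ⇒ r7c6=8.
Step 27. [r2c9∈{2}] only 2 remains possible at r2c9, so r2c9=2.
Step 28. [r2c5∈{7}] r2c5's peers cover all but 7. So r2c5=7.
Step 29. [r7c4∈{6}] r7c4 is down to just 6. So r7c4=6.
Step 30. [r6c1∈{6}] r6c1 has the single candidate 6 ⇒ r6c1=6.
Step 31. [r6c9∈{7}] only 7 remains possible at r6c9. So r6c9=7.
Step 32. [r5c7∈{2}] nothing but 2 survives at r5c7. So r5c7=2.
Step 33. [r1c8∈{8}] r1c8 is down to just 8. So r1c8=8.
Step 34. [r2c6∈{9}] r2c6's peers cover all but 9, so r2c6=9.

Answer: 4 9 7 2 6 5 1 8 3 / 3 5 1 8 7 9 6 4 2 / 2 8 6 3 1 4 7 5 9 / 7 4 2 9 8 1 5 3 6 / 8 3 9 7 5 6 2 1 4 / 6 1 5 4 3 2 8 9 7 / 5 7 3 6 9 8 4 2 1 / 9 2 8 1 4 7 3 6 5 / 1 6 4 5 2 3 9 7 8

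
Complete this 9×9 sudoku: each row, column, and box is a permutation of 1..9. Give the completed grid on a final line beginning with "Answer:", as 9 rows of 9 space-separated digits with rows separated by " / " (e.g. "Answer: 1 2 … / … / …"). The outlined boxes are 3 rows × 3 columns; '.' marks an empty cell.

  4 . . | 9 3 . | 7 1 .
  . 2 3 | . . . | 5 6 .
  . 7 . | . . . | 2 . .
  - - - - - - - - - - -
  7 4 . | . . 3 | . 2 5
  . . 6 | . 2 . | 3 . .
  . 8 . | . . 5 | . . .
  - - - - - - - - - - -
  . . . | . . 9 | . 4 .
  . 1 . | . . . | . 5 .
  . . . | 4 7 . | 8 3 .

Step 1. [r1c9∈{8}] r1c9's peers cover all but 8. So r1c9=8.
Step 2. [r6c7∈{1,4,6,9}] col 7 places 4 nowhere but r6c7, so r6c7=4.
Step 3. [r3c8∈{9}] r3c8 is down to just 9, so r3c8=9.
Step 4. [r2c1∈{1,8,9}] in row 2, 9 fits only at r2c1 ⇒ r2c1=9.
Step 5. [r7c2∈{3,5,6}] 3 has one home in col 2: r7c2. So r7c2=3.
Step 6. [r5c6∈{1,4,7,8}] r5c6 is the only open cell in row 5 admitting 4 ⇒ r5c6=4.
Step 7. [r1c3∈{5}] only 5 remains possible at r1c3. So r1c3=5.
Step 8. [r8c3∈{2,4,7,8,9}] 4 has one home in row 8: r8c3. So r8c3=4.
Step 9. [r8c9∈{2,6,7,9}] 7 has one home in row 8: r8c9 ⇒ r8c9=7.
Step 10. [r2c6∈{1,7,8}] 7 has one home in col 6: r2c6, so r2c6=7.
Step 11. [r1c2∈{6}] r1c2's peers cover all but 6, so r1c2=6.
Step 12. [r8c4∈{2,3,6,8}] row 8 places 3 nowhere but r8c4, so r8c4=3.
Step 13. [r7c4∈{1,2,5,6,8}] r7c4 is the only open cell in col 4 admitting 2 ⇒ r7c4=2.
Step 14. [r9c9∈{1,2,6,9}] 2 has one home in col 9: r9c9 ⇒ r9c9=2.
Step 15. [r7c5∈{1,5,6,8}] r7c5 is the only open cell in box 8 admitting 5 ⇒ r7c5=5.
Step 16. [r6c3∈{1,2,9}] r6c3 is the only open cell in col 3 admitting 2 ⇒ r6c3=2.
Step 17. [r3c4∈{1,5,6,8}] 5 has one home in row 3: r3c4. So r3c4=5.
Step 18. [r6c8∈{7}] nothing but 7 survives at r6c8, so r6c8=7.
Step 19. [r5c4∈{1,7,8}] across row 5, 7 lands solely at r5c4 ⇒ r5c4=7.
Step 20. [r2c9∈{4}] r2c9's peers cover all but 4. So r2c9=4.
Step 21. [r3c5∈{1,4,6,8}] in row 3, 4 fits only at r3c5. So r3c5=4.
Step 22. [r3c6∈{1,6,8}] 6 has one home in row 3: r3c6 ⇒ r3c6=6.
Step 23. [r8c5∈{6,8}] 6 has one home in box 8: r8c5 ⇒ r8c5=6.
Step 24. [r9c3∈{9}] nothing but 9 survives at r9c3 ⇒ r9c3=9.
Step 25. [r4c3∈{1}] r4c3 is down to just 1. So r4c3=1.
Step 26. [r5c9∈{1,9}] across row 5, 1 lands solely at r5c9. So r5c9=1.
Step 27. [r7c9∈{6}] r7c9's peers cover all but 6 ⇒ r7c9=6.
Step 28. [r7c1∈{8}] nothing but 8 survives at r7c1. So r7c1=8.
Step 29. [r6c9∈{9}] only 9 remains possible at r6c9. So r6c9=9.
Step 30. [r6c5∈{1}] only 1 remains possible at r6c5 ⇒ r6c5=1.
Step 31. [r2c5∈{8}] r2c5's peers cover all but 8 ⇒ r2c5=8.
Step 32. [r5c1∈{5}] r5c1 is down to just 5. So r5c1=5.
Step 33. [r6c4∈{6}] only 6 remains possible at r6c4, so r6c4=6.
Step 34. [r2c4∈{1}] r2c4's peers cover all but 1 ⇒ r2c4=1.
Step 35. [r1c6∈{2}] r1c6's peers cover all but 2, so r1c6=2.
Step 36. [r8c1∈{2}] r8c1's peers cover all but 2 ⇒ r8c1=2.
Step 37. [r5c8∈{8}] only 8 remains possible at r5c8. So r5c8=8.
Step 38. [r3c1∈{1}] r3c1 is down to just 1, so r3c1=1.
Step 39. [r8c7∈{9}] r8c7's peers cover all but 9. So r8c7=9.
Step 40. [r3c3∈{8}] r3c3 has the single candidate 8 ⇒ r3c3=8.
Step 41. [r7c7∈{1}] r7c7 is down to just 1 ⇒ r7c7=1.
Step 42. [r5c2∈{9}] r5c2's peers cover all but 9 ⇒ r5c2=9.
Step 43. [r9c2∈{5}] r9c2 has the single candidate 5 ⇒ r9c2=5.
Step 44. [r4c7∈{6}] r4c7's peers cover all but 6, so r4c7=6.
Step 45. [r8c6∈{8}] nothing but 8 survives at r8c6. So r8c6=8.
Step 46. [r4c4∈{8}] r4c4's peers cover all but 8 ⇒ r4c4=8.
Step 47. [r9c6∈{1}] r9c6's peers cover all but 1, so r9c6=1.
Step 48. [r3c9∈{3}] r3c9's peers cover all but 3 ⇒ r3c9=3.
Step 49. [r6c1∈{3}] r6c1 is down to just 3 ⇒ r6c1=3.
Step 50. [r9c1∈{6}] r9c1's peers cover all but 6 ⇒ r9c1=6.
Step 51. [r7c3∈{7}] r7c3 is down to just 7, so r7c3=7.
Step 52. [r4c5∈{9}] r4c5's peers cover all but 9 ⇒ r4c5=9.

Answer: 4 6 5 9 3 2 7 1 8 / 9 2 3 1 8 7 5 6 4 / 1 7 8 5 4 6 2 9 3 / 7 4 1 8 9 3 6 2 5 / 5 9 6 7 2 4 3 8 1 / 3 8 2 6 1 5 4 7 9 / 8 3 7 2 5 9 1 4 6 / 2 1 4 3 6 8 9 5 7 / 6 5 9 4 7 1 8 3 2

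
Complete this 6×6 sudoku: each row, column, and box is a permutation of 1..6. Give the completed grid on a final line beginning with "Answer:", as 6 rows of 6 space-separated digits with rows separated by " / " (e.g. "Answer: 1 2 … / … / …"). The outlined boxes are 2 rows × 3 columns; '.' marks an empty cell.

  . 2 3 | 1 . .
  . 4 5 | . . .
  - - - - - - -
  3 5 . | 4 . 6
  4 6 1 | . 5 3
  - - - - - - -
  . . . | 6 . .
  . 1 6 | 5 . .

Step 1. [r6c1∈{2}] r6c1 is down to just 2, so r6c1=2.
Step 2. [r6c6∈{4}] r6c6's peers cover all but 4 ⇒ r6c6=4.
Step 3. [r2c6∈{2}] nothing but 2 survives at r2c6, so r2c6=2.
Step 4. [r5c5∈{1,2,3}] row 5 places 2 nowhere but r5c5 ⇒ r5c5=2.
Step 5. [r1c1∈{6}] nothing but 6 survives at r1c1 ⇒ r1c1=6.
Step 6. [r6c5∈{3}] r6c5 is down to just 3. So r6c5=3.
Step 7. [r5c1∈{5}] r5c1 is down to just 5, so r5c1=5.
Step 8. [r2c5∈{6}] only 6 remains possible at r2c5 ⇒ r2c5=6.
Step 9. [r5c6∈{1}] only 1 remains possible at r5c6. So r5c6=1.
Step 10. [r3c5∈{1}] r3c5 has the single candidate 1 ⇒ r3c5=1.
Step 11. [r5c3∈{4}] only 4 remains possible at r5c3 ⇒ r5c3=4.
Step 12. [r2c4∈{3}] r2c4 has the single candidate 3, so r2c4=3.
Step 13. [r1c6∈{5}] r1c6 has the single candidate 5, so r1c6=5.
Step 14. [r3c3∈{2}] r3c3 has the single candidate 2 ⇒ r3c3=2.
Step 15. [r1c5∈{4}] nothing but 4 survives at r1c5. So r1c5=4.
Step 16. [r4c4∈{2}] only 2 remains possible at r4c4 ⇒ r4c4=2.
Step 17. [r5c2∈{3}] only 3 remains possible at r5c2 ⇒ r5c2=3.
Step 18. [r2c1∈{1}] only 1 remains possible at r2c1 ⇒ r2c1=1.

Answer: 6 2 3 1 4 5 / 1 4 5 3 6 2 / 3 5 2 4 1 6 / 4 6 1 2 5 3 / 5 3 4 6 2 1 / 2 1 6 5 3 4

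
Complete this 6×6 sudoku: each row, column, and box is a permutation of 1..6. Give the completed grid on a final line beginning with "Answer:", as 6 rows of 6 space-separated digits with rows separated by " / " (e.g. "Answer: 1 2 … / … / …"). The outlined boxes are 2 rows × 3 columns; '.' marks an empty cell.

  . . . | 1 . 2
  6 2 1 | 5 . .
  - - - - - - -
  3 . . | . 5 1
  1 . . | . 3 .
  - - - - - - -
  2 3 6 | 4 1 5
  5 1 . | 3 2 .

Step 1. [r4c6∈{4,6}] r4c6 is the only open cell in box 4 admitting 4. So r4c6=4.
Step 2. [r1c1∈{4}] r1c1 is down to just 4 ⇒ r1c1=4.
Step 3. [r3c2∈{4,6}] 4 has one home in col 2: r3c2 ⇒ r3c2=4.
Step 4. [r1c2∈{5}] r1c2's peers cover all but 5 ⇒ r1c2=5.
Step 5. [r3c4∈{2,6}] across row 3, 6 lands solely at r3c4. So r3c4=6.
Step 6. [r4c3∈{2,5}] in row 4, 5 fits only at r4c3, so r4c3=5.
Step 7. [r2c6∈{3}] r2c6 has the single candidate 3, so r2c6=3.
Step 8. [r6c6∈{6}] r6c6's peers cover all but 6. So r6c6=6.
Step 9. [r1c5∈{6}] only 6 remains possible at r1c5 ⇒ r1c5=6.
Step 10. [r3c3∈{2}] only 2 remains possible at r3c3, so r3c3=2.
Step 11. [r4c4∈{2}] r4c4's peers cover all but 2. So r4c4=2.
Step 12. [r1c3∈{3}] r1c3's peers cover all but 3. So r1c3=3.
Step 13. [r4c2∈{6}] r4c2's peers cover all but 6. So r4c2=6.
Step 14. [r6c3∈{4}] r6c3 has the single candidate 4. So r6c3=4.
Step 15. [r2c5∈{4}] only 4 remains possible at r2c5 ⇒ r2c5=4.

Answer: 4 5 3 1 6 2 / 6 2 1 5 4 3 / 3 4 2 6 5 1 / 1 6 5 2 3 4 / 2 3 6 4 1 5 / 5 1 4 3 2 6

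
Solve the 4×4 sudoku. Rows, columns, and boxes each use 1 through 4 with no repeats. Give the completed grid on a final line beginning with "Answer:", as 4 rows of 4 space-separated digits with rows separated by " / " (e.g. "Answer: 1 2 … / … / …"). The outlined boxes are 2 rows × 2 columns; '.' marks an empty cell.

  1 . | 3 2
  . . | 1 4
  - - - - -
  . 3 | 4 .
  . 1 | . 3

Step 1. [r3c1∈{2}] nothing but 2 survives at r3c1 ⇒ r3c1=2.
Step 2. [r2c1∈{3}] only 3 remains possible at r2c1. So r2c1=3.
Step 3. [r4c1∈{4}] r4c1's peers cover all but 4, so r4c1=4.
Step 4. [r1c2∈{4}] r1c2's peers cover all but 4 ⇒ r1c2=4.
Step 5. [r4c3∈{2}] r4c3 is down to just 2 ⇒ r4c3=2.
Step 6. [r3c4∈{1}] r3c4 is down to just 1 ⇒ r3c4=1.
Step 7. [r2c2∈{2}] r2c2's peers cover all but 2. So r2c2=2.

Answer: 1 4 3 2 / 3 2 1 4 / 2 3 4 1 / 4 1 2 3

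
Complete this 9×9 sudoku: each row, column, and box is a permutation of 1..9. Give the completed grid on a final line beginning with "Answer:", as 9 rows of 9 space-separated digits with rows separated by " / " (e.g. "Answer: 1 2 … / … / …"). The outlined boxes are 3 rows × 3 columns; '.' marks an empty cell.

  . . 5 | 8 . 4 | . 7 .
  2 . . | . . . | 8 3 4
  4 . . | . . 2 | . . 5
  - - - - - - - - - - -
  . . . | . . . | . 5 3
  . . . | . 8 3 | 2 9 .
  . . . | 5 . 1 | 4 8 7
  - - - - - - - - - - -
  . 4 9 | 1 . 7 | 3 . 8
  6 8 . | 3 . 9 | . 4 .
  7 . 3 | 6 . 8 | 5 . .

Step 1. [r4c4∈{2,4,7,9}] in col 4, 2 fits only at r4c4. So r4c4=2.
Step 2. [r4c6∈{6}] r4c6 is down to just 6, so r4c6=6.
Step 3. [r4c7∈{1}] r4c7's peers cover all but 1, so r4c7=1.
Step 4. [r6c5∈{9}] r6c5 is down to just 9. So r6c5=9.
Step 5. [r1c9∈{1,2,6,9}] row 1 places 2 nowhere but r1c9. So r1c9=2.
Step 6. [r3c8∈{1,6}] r3c8 is the only open cell in box 3 admitting 1, so r3c8=1.
Step 7. [r5c2∈{1,5,6,7}] in col 2, 5 fits only at r5c2, so r5c2=5.
Step 8. [r3c3∈{6,7,8}] 8 has one home in row 3: r3c3 ⇒ r3c3=8.
Step 9. [r8c5∈{2,5}] 5 has one home in row 8: r8c5. So r8c5=5.
Step 10. [r9c8∈{2}] r9c8 is down to just 2. So r9c8=2.
Step 11. [r9c2∈{1}] nothing but 1 survives at r9c2, so r9c2=1.
Step 12. [r5c4∈{4,7}] across col 4, 4 lands solely at r5c4, so r5c4=4.
Step 13. [r5c3∈{1,6,7}] across row 5, 7 lands solely at r5c3 ⇒ r5c3=7.
Step 14. [r4c2∈{9}] r4c2's peers cover all but 9. So r4c2=9.
Step 15. [r1c1∈{1,3,9}] 9 has one home in col 1: r1c1. So r1c1=9.
Step 16. [r6c2∈{2,3,6}] in col 2, 2 fits only at r6c2. So r6c2=2.
Step 17. [r1c5∈{1,3,6}] r1c5 is the only open cell in row 1 admitting 1 ⇒ r1c5=1.
Step 18. [r3c5∈{3,6,7}] 3 has one home in col 5: r3c5 ⇒ r3c5=3.
Step 19. [r2c5∈{6,7}] 6 has one home in col 5: r2c5 ⇒ r2c5=6.
Step 20. [r2c2∈{7}] r2c2 has the single candidate 7, so r2c2=7.
Step 21. [r3c2∈{6}] r3c2 has the single candidate 6. So r3c2=6.
Step 22. [r3c7∈{9}] r3c7 has the single candidate 9. So r3c7=9.
Step 23. [r2c3∈{1}] only 1 remains possible at r2c3 ⇒ r2c3=1.
Step 24. [r9c9∈{9}] r9c9 has the single candidate 9 ⇒ r9c9=9.
Step 25. [r9c5∈{4}] nothing but 4 survives at r9c5 ⇒ r9c5=4.
Step 26. [r5c9∈{6}] nothing but 6 survives at r5c9. So r5c9=6.
Step 27. [r4c3∈{4}] r4c3's peers cover all but 4, so r4c3=4.
Step 28. [r4c1∈{8}] only 8 remains possible at r4c1. So r4c1=8.
Step 29. [r2c6∈{5}] r2c6's peers cover all but 5. So r2c6=5.
Step 30. [r5c1∈{1}] only 1 remains possible at r5c1. So r5c1=1.
Step 31. [r1c2∈{3}] only 3 remains possible at r1c2, so r1c2=3.
Step 32. [r4c5∈{7}] only 7 remains possible at r4c5. So r4c5=7.
Step 33. [r2c4∈{9}] r2c4 is down to just 9. So r2c4=9.
Step 34. [r1c7∈{6}] only 6 remains possible at r1c7, so r1c7=6.
Step 35. [r7c1∈{5}] r7c1's peers cover all but 5, so r7c1=5.
Step 36. [r3c4∈{7}] r3c4 is down to just 7, so r3c4=7.
Step 37. [r7c5∈{2}] r7c5 has the single candidate 2, so r7c5=2.
Step 38. [r8c3∈{2}] r8c3 is down to just 2, so r8c3=2.
Step 39. [r6c1∈{3}] r6c1 is down to just 3. So r6c1=3.
Step 40. [r7c8∈{6}] r7c8 is down to just 6. So r7c8=6.
Step 41. [r6c3∈{6}] r6c3 has the single candidate 6. So r6c3=6.
Step 42. [r8c7∈{7}] nothing but 7 survives at r8c7. So r8c7=7.
Step 43. [r8c9∈{1}] r8c9 is down to just 1, so r8c9=1.

Answer: 9 3 5 8 1 4 6 7 2 / 2 7 1 9 6 5 8 3 4 / 4 6 8 7 3 2 9 1 5 / 8 9 4 2 7 6 1 5 3 / 1 5 7 4 8 3 2 9 6 / 3 2 6 5 9 1 4 8 7 / 5 4 9 1 2 7 3 6 8 / 6 8 2 3 5 9 7 4 1 / 7 1 3 6 4 8 5 2 9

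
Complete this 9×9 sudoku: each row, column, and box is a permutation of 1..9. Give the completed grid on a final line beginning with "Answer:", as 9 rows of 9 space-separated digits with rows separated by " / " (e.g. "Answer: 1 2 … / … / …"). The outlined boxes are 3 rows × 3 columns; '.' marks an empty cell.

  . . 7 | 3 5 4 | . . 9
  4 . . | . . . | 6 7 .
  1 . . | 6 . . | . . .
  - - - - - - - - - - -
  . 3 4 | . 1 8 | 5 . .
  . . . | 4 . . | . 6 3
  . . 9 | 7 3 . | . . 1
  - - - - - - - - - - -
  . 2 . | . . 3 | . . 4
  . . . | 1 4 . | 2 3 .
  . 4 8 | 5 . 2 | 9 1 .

Step 1. [r4c1∈{2,6,7}] 6 has one home in row 4: r4c1. So r4c1=6.
Step 2. [r8c9∈{5,6,7,8}] 8 has one home in row 8: r8c9 ⇒ r8c9=8.
Step 3. [r7c7∈{7}] nothing but 7 survives at r7c7. So r7c7=7.
Step 4. [r5c7∈{8}] r5c7 has the single candidate 8. So r5c7=8.
Step 5. [r7c8∈{5}] nothing but 5 survives at r7c8, so r7c8=5.
Step 6. [r7c1∈{9}] only 9 remains possible at r7c1, so r7c1=9.
Step 7. [r8c6∈{6,7,9}] r8c6 is the only open cell in row 8 admitting 9 ⇒ r8c6=9.
Step 8. [r5c6∈{5}] nothing but 5 survives at r5c6. So r5c6=5.
Step 9. [r5c5∈{2,9}] in row 5, 9 fits only at r5c5. So r5c5=9.
Step 10. [r9c5∈{6,7}] in box 8, 7 fits only at r9c5 ⇒ r9c5=7.
Step 11. [r2c3∈{2,3,5}] row 2 places 3 nowhere but r2c3 ⇒ r2c3=3.
Step 12. [r3c2∈{5,8,9}] in row 3, 9 fits only at r3c2, so r3c2=9.
Step 13. [r4c4∈{2}] only 2 remains possible at r4c4, so r4c4=2.
Step 14. [r6c8∈{2,4}] r6c8 is the only open cell in box 6 admitting 2. So r6c8=2.
Step 15. [r1c1∈{2,8}] across row 1, 2 lands solely at r1c1 ⇒ r1c1=2.
Step 16. [r3c3∈{5}] r3c3's peers cover all but 5 ⇒ r3c3=5.
Step 17. [r2c2∈{8}] r2c2 is down to just 8. So r2c2=8.
Step 18. [r3c5∈{2,8}] box 2 places 8 nowhere but r3c5 ⇒ r3c5=8.
Step 19. [r8c3∈{6}] only 6 remains possible at r8c3, so r8c3=6.
Step 20. [r6c2∈{5}] r6c2 has the single candidate 5. So r6c2=5.
Step 21. [r5c2∈{1,7}] across col 2, 1 lands solely at r5c2 ⇒ r5c2=1.
Step 22. [r2c9∈{2,5}] across row 2, 5 lands solely at r2c9, so r2c9=5.
Step 23. [r5c1∈{7}] only 7 remains possible at r5c1. So r5c1=7.
Step 24. [r3c7∈{3,4}] across row 3, 3 lands solely at r3c7. So r3c7=3.
Step 25. [r3c6∈{7}] r3c6 is down to just 7. So r3c6=7.
Step 26. [r1c8∈{8}] only 8 remains possible at r1c8, so r1c8=8.
Step 27. [r1c2∈{6}] nothing but 6 survives at r1c2. So r1c2=6.
Step 28. [r4c8∈{9}] r4c8's peers cover all but 9 ⇒ r4c8=9.
Step 29. [r7c4∈{8}] r7c4 is down to just 8. So r7c4=8.
Step 30. [r9c9∈{6}] r9c9's peers cover all but 6 ⇒ r9c9=6.
Step 31. [r6c1∈{8}] only 8 remains possible at r6c1 ⇒ r6c1=8.
Step 32. [r7c3∈{1}] nothing but 1 survives at r7c3. So r7c3=1.
Step 33. [r1c7∈{1}] nothing but 1 survives at r1c7. So r1c7=1.
Step 34. [r2c5∈{2}] r2c5 has the single candidate 2 ⇒ r2c5=2.
Step 35. [r5c3∈{2}] r5c3 has the single candidate 2 ⇒ r5c3=2.
Step 36. [r2c6∈{1}] r2c6 is down to just 1 ⇒ r2c6=1.
Step 37. [r6c6∈{6}] nothing but 6 survives at r6c6, so r6c6=6.
Step 38. [r9c1∈{3}] r9c1 is down to just 3, so r9c1=3.
Step 39. [r7c5∈{6}] nothing but 6 survives at r7c5. So r7c5=6.
Step 40. [r2c4∈{9}] r2c4 is down to just 9, so r2c4=9.
Step 41. [r6c7∈{4}] r6c7 is down to just 4 ⇒ r6c7=4.
Step 42. [r4c9∈{7}] r4c9 has the single candidate 7, so r4c9=7.
Step 43. [r3c9∈{2}] r3c9 is down to just 2, so r3c9=2.
Step 44. [r8c1∈{5}] nothing but 5 survives at r8c1, so r8c1=5.
Step 45. [r8c2∈{7}] r8c2's peers cover all but 7, so r8c2=7.
Step 46. [r3c8∈{4}] only 4 remains possible at r3c8, so r3c8=4.

Answer: 2 6 7 3 5 4 1 8 9 / 4 8 3 9 2 1 6 7 5 / 1 9 5 6 8 7 3 4 2 / 6 3 4 2 1 8 5 9 7 / 7 1 2 4 9 5 8 6 3 / 8 5 9 7 3 6 4 2 1 / 9 2 1 8 6 3 7 5 4 / 5 7 6 1 4 9 2 3 8 / 3 4 8 5 7 2 9 1 6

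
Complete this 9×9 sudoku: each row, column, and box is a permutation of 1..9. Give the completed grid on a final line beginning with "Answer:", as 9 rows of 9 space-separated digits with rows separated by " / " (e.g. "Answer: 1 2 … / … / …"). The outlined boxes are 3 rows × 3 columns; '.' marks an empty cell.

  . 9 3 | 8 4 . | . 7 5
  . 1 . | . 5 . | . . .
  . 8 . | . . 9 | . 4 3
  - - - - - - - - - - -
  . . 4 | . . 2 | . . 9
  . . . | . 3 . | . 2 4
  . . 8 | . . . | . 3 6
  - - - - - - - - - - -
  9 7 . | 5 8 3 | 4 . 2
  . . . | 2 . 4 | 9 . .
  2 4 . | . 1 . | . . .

Step 1. [r1c1∈{6}] only 6 remains possible at r1c1. So r1c1=6.
Step 2. [r8c9∈{1,7,8}] 1 has one home in col 9: r8c9. So r8c9=1.
Step 3. [r4c8∈{1,5,8}] 1 has one home in col 8: r4c8 ⇒ r4c8=1.
Step 4. [r8c5∈{6,7}] 7 has one home in row 8: r8c5. So r8c5=7.
Step 5. [r9c6∈{6}] r9c6 is down to just 6, so r9c6=6.
Step 6. [r9c3∈{5}] r9c3 is down to just 5, so r9c3=5.
Step 7. [r2c6∈{7}] r2c6's peers cover all but 7 ⇒ r2c6=7.
Step 8. [r4c7∈{5,7,8}] r4c7 is the only open cell in row 4 admitting 8 ⇒ r4c7=8.
Step 9. [r5c3∈{1,6,7,9}] 9 has one home in col 3: r5c3, so r5c3=9.
Step 10. [r4c5∈{6}] nothing but 6 survives at r4c5. So r4c5=6.
Step 11. [r1c6∈{1}] r1c6 is down to just 1. So r1c6=1.
Step 12. [r6c6∈{5}] only 5 remains possible at r6c6. So r6c6=5.
Step 13. [r6c7∈{7}] r6c7 is down to just 7. So r6c7=7.
Step 14. [r9c8∈{8}] r9c8 has the single candidate 8, so r9c8=8.
Step 15. [r3c1∈{5,7}] row 3 places 5 nowhere but r3c1. So r3c1=5.
Step 16. [r7c8∈{6}] r7c8 is down to just 6. So r7c8=6.
Step 17. [r4c2∈{3,5}] r4c2 is the only open cell in row 4 admitting 5. So r4c2=5.
Step 18. [r6c1∈{1}] only 1 remains possible at r6c1. So r6c1=1.
Step 19. [r8c2∈{3,6}] col 2 places 3 nowhere but r8c2 ⇒ r8c2=3.
Step 20. [r2c3∈{2}] nothing but 2 survives at r2c3. So r2c3=2.
Step 21. [r2c7∈{6}] r2c7 is down to just 6, so r2c7=6.
Step 22. [r5c1∈{7}] only 7 remains possible at r5c1 ⇒ r5c1=7.
Step 23. [r6c5∈{9}] r6c5 is down to just 9, so r6c5=9.
Step 24. [r3c5∈{2}] r3c5's peers cover all but 2, so r3c5=2.
Step 25. [r3c3∈{7}] nothing but 7 survives at r3c3. So r3c3=7.
Step 26. [r8c8∈{5}] r8c8 is down to just 5, so r8c8=5.
Step 27. [r5c4∈{1}] nothing but 1 survives at r5c4, so r5c4=1.
Step 28. [r2c4∈{3}] only 3 remains possible at r2c4, so r2c4=3.
Step 29. [r9c7∈{3}] nothing but 3 survives at r9c7. So r9c7=3.
Step 30. [r2c9∈{8}] nothing but 8 survives at r2c9 ⇒ r2c9=8.
Step 31. [r4c4∈{7}] r4c4 has the single candidate 7 ⇒ r4c4=7.
Step 32. [r4c1∈{3}] nothing but 3 survives at r4c1 ⇒ r4c1=3.
Step 33. [r9c9∈{7}] r9c9 has the single candidate 7, so r9c9=7.
Step 34. [r7c3∈{1}] r7c3 is down to just 1, so r7c3=1.
Step 35. [r3c7∈{1}] only 1 remains possible at r3c7 ⇒ r3c7=1.
Step 36. [r6c4∈{4}] r6c4 has the single candidate 4 ⇒ r6c4=4.
Step 37. [r5c2∈{6}] r5c2 has the single candidate 6. So r5c2=6.
Step 38. [r8c1∈{8}] only 8 remains possible at r8c1 ⇒ r8c1=8.
Step 39. [r5c7∈{5}] nothing but 5 survives at r5c7 ⇒ r5c7=5.
Step 40. [r8c3∈{6}] r8c3's peers cover all but 6. So r8c3=6.
Step 41. [r3c4∈{6}] nothing but 6 survives at r3c4, so r3c4=6.
Step 42. [r9c4∈{9}] r9c4 has the single candidate 9 ⇒ r9c4=9.
Step 43. [r5c6∈{8}] r5c6 is down to just 8 ⇒ r5c6=8.
Step 44. [r2c1∈{4}] r2c1 has the single candidate 4 ⇒ r2c1=4.
Step 45. [r6c2∈{2}] r6c2 has the single candidate 2 ⇒ r6c2=2.
Step 46. [r1c7∈{2}] r1c7 has the single candidate 2 ⇒ r1c7=2.
Step 47. [r2c8∈{9}] r2c8 is down to just 9, so r2c8=9.

Answer: 6 9 3 8 4 1 2 7 5 / 4 1 2 3 5 7 6 9 8 / 5 8 7 6 2 9 1 4 3 / 3 5 4 7 6 2 8 1 9 / 7 6 9 1 3 8 5 2 4 / 1 2 8 4 9 5 7 3 6 / 9 7 1 5 8 3 4 6 2 / 8 3 6 2 7 4 9 5 1 / 2 4 5 9 1 6 3 8 7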